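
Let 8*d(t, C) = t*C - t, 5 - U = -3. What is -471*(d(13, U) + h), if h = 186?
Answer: -743709/8 ≈ -92964.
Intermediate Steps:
U = 8 (U = 5 - 1*(-3) = 5 + 3 = 8)
d(t, C) = -t/8 + C*t/8 (d(t, C) = (t*C - t)/8 = (C*t - t)/8 = (-t + C*t)/8 = -t/8 + C*t/8)
-471*(d(13, U) + h) = -471*((1/8)*13*(-1 + 8) + 186) = -471*((1/8)*13*7 + 186) = -471*(91/8 + 186) = -471*1579/8 = -743709/8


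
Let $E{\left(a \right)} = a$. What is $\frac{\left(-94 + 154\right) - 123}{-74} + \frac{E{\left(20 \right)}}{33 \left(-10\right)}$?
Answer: $\frac{1931}{2442} \approx 0.79074$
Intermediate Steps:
$\frac{\left(-94 + 154\right) - 123}{-74} + \frac{E{\left(20 \right)}}{33 \left(-10\right)} = \frac{\left(-94 + 154\right) - 123}{-74} + \frac{20}{33 \left(-10\right)} = \left(60 - 123\right) \left(- \frac{1}{74}\right) + \frac{20}{-330} = \left(-63\right) \left(- \frac{1}{74}\right) + 20 \left(- \frac{1}{330}\right) = \frac{63}{74} - \frac{2}{33} = \frac{1931}{2442}$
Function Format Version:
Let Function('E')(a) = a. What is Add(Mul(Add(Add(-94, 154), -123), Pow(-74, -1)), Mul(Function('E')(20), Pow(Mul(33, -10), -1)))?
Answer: Rational(1931, 2442) ≈ 0.79074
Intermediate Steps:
Add(Mul(Add(Add(-94, 154), -123), Pow(-74, -1)), Mul(Function('E')(20), Pow(Mul(33, -10), -1))) = Add(Mul(Add(Add(-94, 154), -123), Pow(-74, -1)), Mul(20, Pow(Mul(33, -10), -1))) = Add(Mul(Add(60, -123), Rational(-1, 74)), Mul(20, Pow(-330, -1))) = Add(Mul(-63, Rational(-1, 74)), Mul(20, Rational(-1, 330))) = Add(Rational(63, 74), Rational(-2, 33)) = Rational(1931, 2442)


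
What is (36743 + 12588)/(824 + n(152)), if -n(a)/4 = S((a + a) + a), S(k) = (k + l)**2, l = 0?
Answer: -49331/830920 ≈ -0.059369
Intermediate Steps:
S(k) = k**2 (S(k) = (k + 0)**2 = k**2)
n(a) = -36*a**2 (n(a) = -4*((a + a) + a)**2 = -4*(2*a + a)**2 = -4*9*a**2 = -36*a**2)
(36743 + 12588)/(824 + n(152)) = (36743 + 12588)/(824 - 36*152**2) = 49331/(824 - 36*23104) = 49331/(824 - 831744) = 49331/(-830920) = 49331*(-1/830920) = -49331/830920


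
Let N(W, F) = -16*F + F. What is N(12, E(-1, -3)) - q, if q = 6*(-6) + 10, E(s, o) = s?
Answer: 41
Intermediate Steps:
N(W, F) = -15*F
q = -26 (q = -36 + 10 = -26)
N(12, E(-1, -3)) - q = -15*(-1) - 1*(-26) = 15 + 26 = 41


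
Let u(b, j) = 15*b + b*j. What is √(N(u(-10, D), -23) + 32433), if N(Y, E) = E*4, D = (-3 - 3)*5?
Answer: √32341 ≈ 179.84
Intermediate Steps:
D = -30 (D = -6*5 = -30)
N(Y, E) = 4*E
√(N(u(-10, D), -23) + 32433) = √(4*(-23) + 32433) = √(-92 + 32433) = √32341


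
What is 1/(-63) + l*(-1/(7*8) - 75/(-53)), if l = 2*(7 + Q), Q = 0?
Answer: 261049/13356 ≈ 19.545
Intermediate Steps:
l = 14 (l = 2*(7 + 0) = 2*7 = 14)
1/(-63) + l*(-1/(7*8) - 75/(-53)) = 1/(-63) + 14*(-1/(7*8) - 75/(-53)) = -1/63 + 14*(-1/56 - 75*(-1/53)) = -1/63 + 14*(-1*1/56 + 75/53) = -1/63 + 14*(-1/56 + 75/53) = -1/63 + 14*(4147/2968) = -1/63 + 4147/212 = 261049/13356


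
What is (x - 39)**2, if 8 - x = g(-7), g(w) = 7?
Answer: 1444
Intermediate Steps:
x = 1 (x = 8 - 1*7 = 8 - 7 = 1)
(x - 39)**2 = (1 - 39)**2 = (-38)**2 = 1444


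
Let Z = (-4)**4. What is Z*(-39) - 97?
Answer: -10081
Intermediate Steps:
Z = 256
Z*(-39) - 97 = 256*(-39) - 97 = -9984 - 97 = -10081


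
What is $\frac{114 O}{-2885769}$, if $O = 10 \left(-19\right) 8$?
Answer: $\frac{57760}{961923} \approx 0.060046$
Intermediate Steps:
$O = -1520$ ($O = \left(-190\right) 8 = -1520$)
$\frac{114 O}{-2885769} = \frac{114 \left(-1520\right)}{-2885769} = \left(-173280\right) \left(- \frac{1}{2885769}\right) = \frac{57760}{961923}$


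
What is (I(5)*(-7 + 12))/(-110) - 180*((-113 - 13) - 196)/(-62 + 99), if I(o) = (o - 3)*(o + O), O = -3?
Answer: 637486/407 ≈ 1566.3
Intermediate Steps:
I(o) = (-3 + o)² (I(o) = (o - 3)*(o - 3) = (-3 + o)*(-3 + o) = (-3 + o)²)
(I(5)*(-7 + 12))/(-110) - 180*((-113 - 13) - 196)/(-62 + 99) = ((9 + 5² - 6*5)*(-7 + 12))/(-110) - 180*((-113 - 13) - 196)/(-62 + 99) = ((9 + 25 - 30)*5)*(-1/110) - 180/(37/(-126 - 196)) = (4*5)*(-1/110) - 180/(37/(-322)) = 20*(-1/110) - 180/(37*(-1/322)) = -2/11 - 180/(-37/322) = -2/11 - 180*(-322/37) = -2/11 + 57960/37 = 637486/407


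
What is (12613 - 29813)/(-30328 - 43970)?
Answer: 8600/37149 ≈ 0.23150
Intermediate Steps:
(12613 - 29813)/(-30328 - 43970) = -17200/(-74298) = -17200*(-1/74298) = 8600/37149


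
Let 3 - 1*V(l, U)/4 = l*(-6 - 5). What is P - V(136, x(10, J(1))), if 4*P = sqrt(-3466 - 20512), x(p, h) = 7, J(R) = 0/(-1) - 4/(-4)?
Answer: -5996 + I*sqrt(23978)/4 ≈ -5996.0 + 38.712*I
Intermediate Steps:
J(R) = 1 (J(R) = 0*(-1) - 4*(-1/4) = 0 + 1 = 1)
V(l, U) = 12 + 44*l (V(l, U) = 12 - 4*l*(-6 - 5) = 12 - 4*l*(-11) = 12 - (-44)*l = 12 + 44*l)
P = I*sqrt(23978)/4 (P = sqrt(-3466 - 20512)/4 = sqrt(-23978)/4 = (I*sqrt(23978))/4 = I*sqrt(23978)/4 ≈ 38.712*I)
P - V(136, x(10, J(1))) = I*sqrt(23978)/4 - (12 + 44*136) = I*sqrt(23978)/4 - (12 + 5984) = I*sqrt(23978)/4 - 1*5996 = I*sqrt(23978)/4 - 5996 = -5996 + I*sqrt(23978)/4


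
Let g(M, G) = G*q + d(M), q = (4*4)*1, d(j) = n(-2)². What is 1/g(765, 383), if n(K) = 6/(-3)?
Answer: 1/6132 ≈ 0.00016308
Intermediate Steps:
n(K) = -2 (n(K) = 6*(-⅓) = -2)
d(j) = 4 (d(j) = (-2)² = 4)
q = 16 (q = 16*1 = 16)
g(M, G) = 4 + 16*G (g(M, G) = G*16 + 4 = 16*G + 4 = 4 + 16*G)
1/g(765, 383) = 1/(4 + 16*383) = 1/(4 + 6128) = 1/6132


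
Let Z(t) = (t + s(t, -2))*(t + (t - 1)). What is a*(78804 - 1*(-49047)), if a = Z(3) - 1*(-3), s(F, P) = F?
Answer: 4219083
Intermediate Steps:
Z(t) = 2*t*(-1 + 2*t) (Z(t) = (t + t)*(t + (t - 1)) = (2*t)*(t + (-1 + t)) = (2*t)*(-1 + 2*t) = 2*t*(-1 + 2*t))
a = 33 (a = 2*3*(-1 + 2*3) - 1*(-3) = 2*3*(-1 + 6) + 3 = 2*3*5 + 3 = 30 + 3 = 33)
a*(78804 - 1*(-49047)) = 33*(78804 - 1*(-49047)) = 33*(78804 + 49047) = 33*127851 = 4219083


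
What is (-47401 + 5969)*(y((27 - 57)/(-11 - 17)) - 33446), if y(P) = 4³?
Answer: 1383083024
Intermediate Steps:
y(P) = 64
(-47401 + 5969)*(y((27 - 57)/(-11 - 17)) - 33446) = (-47401 + 5969)*(64 - 33446) = -41432*(-33382) = 1383083024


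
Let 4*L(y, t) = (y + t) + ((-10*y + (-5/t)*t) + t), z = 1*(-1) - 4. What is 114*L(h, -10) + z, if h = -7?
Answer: 1078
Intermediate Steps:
z = -5 (z = -1 - 4 = -5)
L(y, t) = -5/4 + t/2 - 9*y/4 (L(y, t) = ((y + t) + ((-10*y + (-5/t)*t) + t))/4 = ((t + y) + ((-10*y - 5) + t))/4 = ((t + y) + ((-5 - 10*y) + t))/4 = ((t + y) + (-5 + t - 10*y))/4 = (-5 - 9*y + 2*t)/4 = -5/4 + t/2 - 9*y/4)
114*L(h, -10) + z = 114*(-5/4 + (1/2)*(-10) - 9/4*(-7)) - 5 = 114*(-5/4 - 5 + 63/4) - 5 = 114*(19/2) - 5 = 1083 - 5 = 1078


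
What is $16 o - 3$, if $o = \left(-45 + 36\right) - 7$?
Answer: $-259$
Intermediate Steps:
$o = -16$ ($o = -9 - 7 = -16$)
$16 o - 3 = 16 \left(-16\right) - 3 = -256 - 3 = -259$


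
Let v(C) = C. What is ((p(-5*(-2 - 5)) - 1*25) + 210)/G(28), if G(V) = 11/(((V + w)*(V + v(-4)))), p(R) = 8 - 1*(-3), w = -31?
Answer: -14112/11 ≈ -1282.9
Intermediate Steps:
p(R) = 11 (p(R) = 8 + 3 = 11)
G(V) = 11/((-31 + V)*(-4 + V)) (G(V) = 11/(((V - 31)*(V - 4))) = 11/(((-31 + V)*(-4 + V))) = 11*(1/((-31 + V)*(-4 + V))) = 11/((-31 + V)*(-4 + V)))
((p(-5*(-2 - 5)) - 1*25) + 210)/G(28) = ((11 - 1*25) + 210)/((11/(124 + 28² - 35*28))) = ((11 - 25) + 210)/((11/(124 + 784 - 980))) = (-14 + 210)/((11/(-72))) = 196/((11*(-1/72))) = 196/(-11/72) = 196*(-72/11) = -14112/11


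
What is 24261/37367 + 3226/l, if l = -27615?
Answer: 549421573/1031889705 ≈ 0.53244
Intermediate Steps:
24261/37367 + 3226/l = 24261/37367 + 3226/(-27615) = 24261*(1/37367) + 3226*(-1/27615) = 24261/37367 - 3226/27615 = 549421573/1031889705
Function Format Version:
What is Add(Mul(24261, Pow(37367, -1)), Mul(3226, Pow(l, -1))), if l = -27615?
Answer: Rational(549421573, 1031889705) ≈ 0.53244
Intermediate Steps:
Add(Mul(24261, Pow(37367, -1)), Mul(3226, Pow(l, -1))) = Add(Mul(24261, Pow(37367, -1)), Mul(3226, Pow(-27615, -1))) = Add(Mul(24261, Rational(1, 37367)), Mul(3226, Rational(-1, 27615))) = Add(Rational(24261, 37367), Rational(-3226, 27615)) = Rational(549421573, 1031889705)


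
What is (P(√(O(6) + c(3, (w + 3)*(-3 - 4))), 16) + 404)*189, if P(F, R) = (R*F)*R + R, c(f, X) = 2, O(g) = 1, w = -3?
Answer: 79380 + 48384*√3 ≈ 1.6318e+5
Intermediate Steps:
P(F, R) = R + F*R² (P(F, R) = (F*R)*R + R = F*R² + R = R + F*R²)
(P(√(O(6) + c(3, (w + 3)*(-3 - 4))), 16) + 404)*189 = (16*(1 + √(1 + 2)*16) + 404)*189 = (16*(1 + √3*16) + 404)*189 = (16*(1 + 16*√3) + 404)*189 = ((16 + 256*√3) + 404)*189 = (420 + 256*√3)*189 = 79380 + 48384*√3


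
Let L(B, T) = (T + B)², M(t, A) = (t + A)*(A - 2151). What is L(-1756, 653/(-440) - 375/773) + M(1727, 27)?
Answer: -73462480554743279/115681614400 ≈ -6.3504e+5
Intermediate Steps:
M(t, A) = (-2151 + A)*(A + t) (M(t, A) = (A + t)*(-2151 + A) = (-2151 + A)*(A + t))
L(B, T) = (B + T)²
L(-1756, 653/(-440) - 375/773) + M(1727, 27) = (-1756 + (653/(-440) - 375/773))² + (27² - 2151*27 - 2151*1727 + 27*1727) = (-1756 + (653*(-1/440) - 375*1/773))² + (729 - 58077 - 3714777 + 46629) = (-1756 + (-653/440 - 375/773))² - 3725496 = (-1756 - 669769/340120)² - 3725496 = (-597920489/340120)² - 3725496 = 357508911165999121/115681614400 - 3725496 = -73462480554743279/115681614400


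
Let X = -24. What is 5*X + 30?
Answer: -90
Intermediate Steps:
5*X + 30 = 5*(-24) + 30 = -120 + 30 = -90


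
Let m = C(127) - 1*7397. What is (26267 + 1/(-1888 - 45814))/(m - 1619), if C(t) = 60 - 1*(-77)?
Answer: -1252988433/423546058 ≈ -2.9583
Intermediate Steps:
C(t) = 137 (C(t) = 60 + 77 = 137)
m = -7260 (m = 137 - 1*7397 = 137 - 7397 = -7260)
(26267 + 1/(-1888 - 45814))/(m - 1619) = (26267 + 1/(-1888 - 45814))/(-7260 - 1619) = (26267 + 1/(-47702))/(-8879) = (26267 - 1/47702)*(-1/8879) = (1252988433/47702)*(-1/8879) = -1252988433/423546058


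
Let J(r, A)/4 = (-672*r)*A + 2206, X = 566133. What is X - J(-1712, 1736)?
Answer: -7988264707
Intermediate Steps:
J(r, A) = 8824 - 2688*A*r (J(r, A) = 4*((-672*r)*A + 2206) = 4*(-672*A*r + 2206) = 4*(2206 - 672*A*r) = 8824 - 2688*A*r)
X - J(-1712, 1736) = 566133 - (8824 - 2688*1736*(-1712)) = 566133 - (8824 + 7988822016) = 566133 - 1*7988830840 = 566133 - 7988830840 = -7988264707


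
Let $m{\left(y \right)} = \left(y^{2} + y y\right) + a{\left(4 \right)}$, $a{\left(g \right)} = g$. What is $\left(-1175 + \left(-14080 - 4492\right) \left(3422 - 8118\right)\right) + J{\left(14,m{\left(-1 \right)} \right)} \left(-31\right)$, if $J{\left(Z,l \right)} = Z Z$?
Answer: $87206861$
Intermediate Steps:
$m{\left(y \right)} = 4 + 2 y^{2}$ ($m{\left(y \right)} = \left(y^{2} + y y\right) + 4 = \left(y^{2} + y^{2}\right) + 4 = 2 y^{2} + 4 = 4 + 2 y^{2}$)
$J{\left(Z,l \right)} = Z^{2}$
$\left(-1175 + \left(-14080 - 4492\right) \left(3422 - 8118\right)\right) + J{\left(14,m{\left(-1 \right)} \right)} \left(-31\right) = \left(-1175 + \left(-14080 - 4492\right) \left(3422 - 8118\right)\right) + 14^{2} \left(-31\right) = \left(-1175 - -87214112\right) + 196 \left(-31\right) = \left(-1175 + 87214112\right) - 6076 = 87212937 - 6076 = 87206861$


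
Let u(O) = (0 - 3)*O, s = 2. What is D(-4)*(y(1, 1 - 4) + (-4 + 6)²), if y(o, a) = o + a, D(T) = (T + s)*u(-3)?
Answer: -36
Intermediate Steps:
u(O) = -3*O
D(T) = 18 + 9*T (D(T) = (T + 2)*(-3*(-3)) = (2 + T)*9 = 18 + 9*T)
y(o, a) = a + o
D(-4)*(y(1, 1 - 4) + (-4 + 6)²) = (18 + 9*(-4))*(((1 - 4) + 1) + (-4 + 6)²) = (18 - 36)*((-3 + 1) + 2²) = -18*(-2 + 4) = -18*2 = -36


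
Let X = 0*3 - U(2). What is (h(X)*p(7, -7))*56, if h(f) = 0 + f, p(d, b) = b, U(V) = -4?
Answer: -1568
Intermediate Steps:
X = 4 (X = 0*3 - 1*(-4) = 0 + 4 = 4)
h(f) = f
(h(X)*p(7, -7))*56 = (4*(-7))*56 = -28*56 = -1568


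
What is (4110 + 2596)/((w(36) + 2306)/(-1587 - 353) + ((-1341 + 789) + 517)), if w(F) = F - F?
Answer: -6504820/35103 ≈ -185.31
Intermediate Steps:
w(F) = 0
(4110 + 2596)/((w(36) + 2306)/(-1587 - 353) + ((-1341 + 789) + 517)) = (4110 + 2596)/((0 + 2306)/(-1587 - 353) + ((-1341 + 789) + 517)) = 6706/(2306/(-1940) + (-552 + 517)) = 6706/(2306*(-1/1940) - 35) = 6706/(-1153/970 - 35) = 6706/(-35103/970) = 6706*(-970/35103) = -6504820/35103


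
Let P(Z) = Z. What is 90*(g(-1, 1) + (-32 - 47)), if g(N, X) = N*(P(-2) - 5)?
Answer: -6480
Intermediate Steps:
g(N, X) = -7*N (g(N, X) = N*(-2 - 5) = N*(-7) = -7*N)
90*(g(-1, 1) + (-32 - 47)) = 90*(-7*(-1) + (-32 - 47)) = 90*(7 - 79) = 90*(-72) = -6480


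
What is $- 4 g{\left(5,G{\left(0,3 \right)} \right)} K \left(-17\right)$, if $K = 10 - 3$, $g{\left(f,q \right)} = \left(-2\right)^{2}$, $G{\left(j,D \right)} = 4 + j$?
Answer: $1904$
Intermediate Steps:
$g{\left(f,q \right)} = 4$
$K = 7$
$- 4 g{\left(5,G{\left(0,3 \right)} \right)} K \left(-17\right) = \left(-4\right) 4 \cdot 7 \left(-17\right) = \left(-16\right) 7 \left(-17\right) = \left(-112\right) \left(-17\right) = 1904$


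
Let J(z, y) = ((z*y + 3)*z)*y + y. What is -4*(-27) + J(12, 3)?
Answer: 1515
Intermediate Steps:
J(z, y) = y + y*z*(3 + y*z) (J(z, y) = ((y*z + 3)*z)*y + y = ((3 + y*z)*z)*y + y = (z*(3 + y*z))*y + y = y*z*(3 + y*z) + y = y + y*z*(3 + y*z))
-4*(-27) + J(12, 3) = -4*(-27) + 3*(1 + 3*12 + 3*12²) = 108 + 3*(1 + 36 + 3*144) = 108 + 3*(1 + 36 + 432) = 108 + 3*469 = 108 + 1407 = 1515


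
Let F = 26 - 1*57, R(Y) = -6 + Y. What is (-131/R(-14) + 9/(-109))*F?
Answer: -437069/2180 ≈ -200.49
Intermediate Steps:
F = -31 (F = 26 - 57 = -31)
(-131/R(-14) + 9/(-109))*F = (-131/(-6 - 14) + 9/(-109))*(-31) = (-131/(-20) + 9*(-1/109))*(-31) = (-131*(-1/20) - 9/109)*(-31) = (131/20 - 9/109)*(-31) = (14099/2180)*(-31) = -437069/2180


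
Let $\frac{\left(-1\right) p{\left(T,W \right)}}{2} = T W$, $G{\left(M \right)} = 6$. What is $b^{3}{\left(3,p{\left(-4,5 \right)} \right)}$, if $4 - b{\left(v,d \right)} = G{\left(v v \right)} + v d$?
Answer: $-1815848$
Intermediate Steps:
$p{\left(T,W \right)} = - 2 T W$
$b{\left(v,d \right)} = -2 - d v$ ($b{\left(v,d \right)} = 4 - \left(6 + v d\right) = 4 - \left(6 + d v\right) = -2 - d v$)
$b^{3}{\left(3,p{\left(-4,5 \right)} \right)} = \left(-2 - \left(-2\right) \left(-4\right) 5 \cdot 3\right)^{3} = \left(-2 - 40 \cdot 3\right)^{3} = \left(-2 - 120\right)^{3} = \left(-122\right)^{3} = -1815848$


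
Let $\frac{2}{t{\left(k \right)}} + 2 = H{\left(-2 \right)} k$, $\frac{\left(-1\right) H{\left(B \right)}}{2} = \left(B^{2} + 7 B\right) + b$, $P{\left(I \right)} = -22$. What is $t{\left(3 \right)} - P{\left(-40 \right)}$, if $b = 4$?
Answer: $\frac{375}{17} \approx 22.059$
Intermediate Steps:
$H{\left(B \right)} = -8 - 14 B - 2 B^{2}$ ($H{\left(B \right)} = - 2 \left(\left(B^{2} + 7 B\right) + 4\right) = - 2 \left(4 + B^{2} + 7 B\right) = -8 - 14 B - 2 B^{2}$)
$t{\left(k \right)} = \frac{2}{-2 + 12 k}$ ($t{\left(k \right)} = \frac{2}{-2 + \left(-8 - -28 - 2 \left(-2\right)^{2}\right) k} = \frac{2}{-2 + \left(-8 + 28 - 8\right) k} = \frac{2}{-2 + 12 k}$)
$t{\left(3 \right)} - P{\left(-40 \right)} = \frac{1}{-1 + 6 \cdot 3} - -22 = \frac{1}{-1 + 18} + 22 = \frac{1}{17} + 22 = \frac{375}{17}$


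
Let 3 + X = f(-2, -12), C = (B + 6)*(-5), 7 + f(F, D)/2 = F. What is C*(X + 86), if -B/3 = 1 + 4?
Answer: 2925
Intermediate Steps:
B = -15 (B = -3*(1 + 4) = -3*5 = -15)
f(F, D) = -14 + 2*F
C = 45 (C = (-15 + 6)*(-5) = -9*(-5) = 45)
X = -21 (X = -3 + (-14 + 2*(-2)) = -3 + (-14 - 4) = -3 - 18 = -21)
C*(X + 86) = 45*(-21 + 86) = 45*65 = 2925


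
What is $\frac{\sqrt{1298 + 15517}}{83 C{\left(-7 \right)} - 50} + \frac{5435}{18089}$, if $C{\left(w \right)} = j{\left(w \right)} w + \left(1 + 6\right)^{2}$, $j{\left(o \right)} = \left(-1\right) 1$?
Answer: $\frac{5435}{18089} + \frac{\sqrt{16815}}{4598} \approx 0.32866$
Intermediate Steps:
$j{\left(o \right)} = -1$
$C{\left(w \right)} = 49 - w$ ($C{\left(w \right)} = - w + \left(1 + 6\right)^{2} = - w + 7^{2} = - w + 49 = 49 - w$)
$\frac{\sqrt{1298 + 15517}}{83 C{\left(-7 \right)} - 50} + \frac{5435}{18089} = \frac{\sqrt{1298 + 15517}}{83 \left(49 - -7\right) - 50} + \frac{5435}{18089} = \frac{\sqrt{16815}}{83 \left(49 + 7\right) - 50} + 5435 \cdot \frac{1}{18089} = \frac{\sqrt{16815}}{83 \cdot 56 - 50} + \frac{5435}{18089} = \frac{\sqrt{16815}}{4648 - 50} + \frac{5435}{18089} = \frac{\sqrt{16815}}{4598} + \frac{5435}{18089} = \frac{5435}{18089} + \frac{\sqrt{16815}}{4598}$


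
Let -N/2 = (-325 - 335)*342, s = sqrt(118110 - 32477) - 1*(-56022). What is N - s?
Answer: 395418 - sqrt(85633) ≈ 3.9513e+5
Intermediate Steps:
s = 56022 + sqrt(85633) (s = sqrt(85633) + 56022 = 56022 + sqrt(85633) ≈ 56315.)
N = 451440 (N = -2*(-325 - 335)*342 = -(-1320)*342 = -2*(-225720) = 451440)
N - s = 451440 - (56022 + sqrt(85633)) = 451440 + (-56022 - sqrt(85633)) = 395418 - sqrt(85633)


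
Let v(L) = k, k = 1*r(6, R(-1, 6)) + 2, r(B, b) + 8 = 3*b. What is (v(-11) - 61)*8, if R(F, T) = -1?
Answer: -560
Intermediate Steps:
r(B, b) = -8 + 3*b
k = -9 (k = 1*(-8 + 3*(-1)) + 2 = 1*(-8 - 3) + 2 = 1*(-11) + 2 = -11 + 2 = -9)
v(L) = -9
(v(-11) - 61)*8 = (-9 - 61)*8 = -70*8 = -560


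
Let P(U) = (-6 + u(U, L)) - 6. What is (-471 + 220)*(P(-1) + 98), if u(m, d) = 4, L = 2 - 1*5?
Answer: -22590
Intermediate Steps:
L = -3 (L = 2 - 5 = -3)
P(U) = -8 (P(U) = (-6 + 4) - 6 = -2 - 6 = -8)
(-471 + 220)*(P(-1) + 98) = (-471 + 220)*(-8 + 98) = -251*90 = -22590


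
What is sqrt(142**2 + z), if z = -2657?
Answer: sqrt(17507) ≈ 132.31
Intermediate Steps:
sqrt(142**2 + z) = sqrt(142**2 - 2657) = sqrt(20164 - 2657) = sqrt(17507)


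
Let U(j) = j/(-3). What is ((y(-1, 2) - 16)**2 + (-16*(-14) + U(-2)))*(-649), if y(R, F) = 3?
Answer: -766469/3 ≈ -2.5549e+5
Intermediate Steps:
U(j) = -j/3 (U(j) = j*(-1/3) = -j/3)
((y(-1, 2) - 16)**2 + (-16*(-14) + U(-2)))*(-649) = ((3 - 16)**2 + (-16*(-14) - 1/3*(-2)))*(-649) = ((-13)**2 + (224 + 2/3))*(-649) = (169 + 674/3)*(-649) = (1181/3)*(-649) = -766469/3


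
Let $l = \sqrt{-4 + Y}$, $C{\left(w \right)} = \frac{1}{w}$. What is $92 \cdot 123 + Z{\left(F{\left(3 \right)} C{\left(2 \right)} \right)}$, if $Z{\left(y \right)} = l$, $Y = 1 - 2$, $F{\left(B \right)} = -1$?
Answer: $11316 + i \sqrt{5} \approx 11316.0 + 2.2361 i$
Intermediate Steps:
$Y = -1$
$l = i \sqrt{5}$ ($l = \sqrt{-4 - 1} = \sqrt{-5} = i \sqrt{5} \approx 2.2361 i$)
$Z{\left(y \right)} = i \sqrt{5}$
$92 \cdot 123 + Z{\left(F{\left(3 \right)} C{\left(2 \right)} \right)} = 92 \cdot 123 + i \sqrt{5} = 11316 + i \sqrt{5}$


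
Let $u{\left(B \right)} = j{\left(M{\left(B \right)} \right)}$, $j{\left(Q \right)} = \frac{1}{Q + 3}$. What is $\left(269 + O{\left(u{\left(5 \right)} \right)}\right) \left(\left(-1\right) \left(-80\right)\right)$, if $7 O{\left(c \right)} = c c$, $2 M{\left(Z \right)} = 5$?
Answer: $\frac{18227760}{847} \approx 21520.0$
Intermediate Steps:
$M{\left(Z \right)} = \frac{5}{2}$ ($M{\left(Z \right)} = \frac{1}{2} \cdot 5 = \frac{5}{2}$)
$j{\left(Q \right)} = \frac{1}{3 + Q}$
$u{\left(B \right)} = \frac{2}{11}$ ($u{\left(B \right)} = \frac{1}{3 + \frac{5}{2}} = \frac{1}{\frac{11}{2}} = \frac{2}{11}$)
$O{\left(c \right)} = \frac{c^{2}}{7}$ ($O{\left(c \right)} = \frac{c c}{7} = \frac{c^{2}}{7}$)
$\left(269 + O{\left(u{\left(5 \right)} \right)}\right) \left(\left(-1\right) \left(-80\right)\right) = \left(269 + \frac{\left(\frac{2}{11}\right)^{2}}{7}\right) \left(\left(-1\right) \left(-80\right)\right) = \left(269 + \frac{1}{7} \cdot \frac{4}{121}\right) 80 = \left(269 + \frac{4}{847}\right) 80 = \frac{227847}{847} \cdot 80 = \frac{18227760}{847}$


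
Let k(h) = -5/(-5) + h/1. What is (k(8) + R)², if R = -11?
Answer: 4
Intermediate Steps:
k(h) = 1 + h (k(h) = -5*(-⅕) + h*1 = 1 + h)
(k(8) + R)² = ((1 + 8) - 11)² = (9 - 11)² = (-2)² = 4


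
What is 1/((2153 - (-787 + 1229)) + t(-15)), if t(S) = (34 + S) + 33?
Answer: 1/1763 ≈ 0.00056721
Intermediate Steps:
t(S) = 67 + S
1/((2153 - (-787 + 1229)) + t(-15)) = 1/((2153 - (-787 + 1229)) + (67 - 15)) = 1/((2153 - 1*442) + 52) = 1/((2153 - 442) + 52) = 1/(1711 + 52) = 1/1763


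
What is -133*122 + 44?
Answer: -16182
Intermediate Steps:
-133*122 + 44 = -16226 + 44 = -16182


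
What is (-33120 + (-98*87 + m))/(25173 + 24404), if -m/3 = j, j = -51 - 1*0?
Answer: -41493/49577 ≈ -0.83694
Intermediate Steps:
j = -51 (j = -51 + 0 = -51)
m = 153 (m = -3*(-51) = 153)
(-33120 + (-98*87 + m))/(25173 + 24404) = (-33120 + (-98*87 + 153))/(25173 + 24404) = (-33120 + (-8526 + 153))/49577 = (-33120 - 8373)*(1/49577) = -41493*1/49577 = -41493/49577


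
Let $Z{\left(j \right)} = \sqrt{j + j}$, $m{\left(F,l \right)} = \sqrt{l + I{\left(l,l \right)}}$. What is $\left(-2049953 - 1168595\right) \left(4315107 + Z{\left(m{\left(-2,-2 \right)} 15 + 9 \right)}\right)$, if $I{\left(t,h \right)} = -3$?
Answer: $-13888379004636 - 3218548 \sqrt{18 + 30 i \sqrt{5}} \approx -1.3888 \cdot 10^{13} - 1.6325 \cdot 10^{7} i$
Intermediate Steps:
$m{\left(F,l \right)} = \sqrt{-3 + l}$ ($m{\left(F,l \right)} = \sqrt{l - 3} = \sqrt{-3 + l}$)
$Z{\left(j \right)} = \sqrt{2} \sqrt{j}$ ($Z{\left(j \right)} = \sqrt{2 j} = \sqrt{2} \sqrt{j}$)
$\left(-2049953 - 1168595\right) \left(4315107 + Z{\left(m{\left(-2,-2 \right)} 15 + 9 \right)}\right) = \left(-2049953 - 1168595\right) \left(4315107 + \sqrt{2} \sqrt{\sqrt{-3 - 2} \cdot 15 + 9}\right) = - 3218548 \left(4315107 + \sqrt{2} \sqrt{\sqrt{-5} \cdot 15 + 9}\right) = - 3218548 \left(4315107 + \sqrt{2} \sqrt{i \sqrt{5} \cdot 15 + 9}\right) = - 3218548 \left(4315107 + \sqrt{2} \sqrt{15 i \sqrt{5} + 9}\right) = - 3218548 \left(4315107 + \sqrt{2} \sqrt{9 + 15 i \sqrt{5}}\right) = -13888379004636 - 3218548 \sqrt{2} \sqrt{9 + 15 i \sqrt{5}}$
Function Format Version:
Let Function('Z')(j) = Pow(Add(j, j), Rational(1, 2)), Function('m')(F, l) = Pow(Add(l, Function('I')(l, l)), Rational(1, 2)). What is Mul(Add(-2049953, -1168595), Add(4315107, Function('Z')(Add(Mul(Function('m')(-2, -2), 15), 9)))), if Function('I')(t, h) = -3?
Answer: Add(-13888379004636, Mul(-3218548, Pow(Add(18, Mul(30, I, Pow(5, Rational(1, 2)))), Rational(1, 2)))) ≈ Add(-1.3888e+13, Mul(-1.6325e+7, I))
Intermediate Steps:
Function('m')(F, l) = Pow(Add(-3, l), Rational(1, 2)) (Function('m')(F, l) = Pow(Add(l, -3), Rational(1, 2)) = Pow(Add(-3, l), Rational(1, 2)))
Function('Z')(j) = Mul(Pow(2, Rational(1, 2)), Pow(j, Rational(1, 2))) (Function('Z')(j) = Pow(Mul(2, j), Rational(1, 2)) = Mul(Pow(2, Rational(1, 2)), Pow(j, Rational(1, 2))))
Mul(Add(-2049953, -1168595), Add(4315107, Function('Z')(Add(Mul(Function('m')(-2, -2), 15), 9)))) = Mul(Add(-2049953, -1168595), Add(4315107, Mul(Pow(2, Rational(1, 2)), Pow(Add(Mul(Pow(Add(-3, -2), Rational(1, 2)), 15), 9), Rational(1, 2))))) = Mul(-3218548, Add(4315107, Mul(Pow(2, Rational(1, 2)), Pow(Add(Mul(Pow(-5, Rational(1, 2)), 15), 9), Rational(1, 2))))) = Mul(-3218548, Add(4315107, Mul(Pow(2, Rational(1, 2)), Pow(Add(Mul(Mul(I, Pow(5, Rational(1, 2))), 15), 9), Rational(1, 2))))) = Mul(-3218548, Add(4315107, Mul(Pow(2, Rational(1, 2)), Pow(Add(Mul(15, I, Pow(5, Rational(1, 2))), 9), Rational(1, 2))))) = Mul(-3218548, Add(4315107, Mul(Pow(2, Rational(1, 2)), Pow(Add(9, Mul(15, I, Pow(5, Rational(1, 2)))), Rational(1, 2))))) = Add(-13888379004636, Mul(-3218548, Pow(2, Rational(1, 2)), Pow(Add(9, Mul(15, I, Pow(5, Rational(1, 2)))), Rational(1, 2))))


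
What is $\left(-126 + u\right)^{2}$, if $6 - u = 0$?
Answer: $14400$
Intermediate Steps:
$u = 6$ ($u = 6 - 0 = 6 + 0 = 6$)
$\left(-126 + u\right)^{2} = \left(-126 + 6\right)^{2} = \left(-120\right)^{2} = 14400$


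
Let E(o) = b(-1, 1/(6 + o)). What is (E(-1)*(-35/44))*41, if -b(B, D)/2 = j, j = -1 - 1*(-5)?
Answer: 2870/11 ≈ 260.91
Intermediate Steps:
j = 4 (j = -1 + 5 = 4)
b(B, D) = -8 (b(B, D) = -2*4 = -8)
E(o) = -8
(E(-1)*(-35/44))*41 = -(-280)/44*41 = -8*(-35/44)*41 = (70/11)*41 = 2870/11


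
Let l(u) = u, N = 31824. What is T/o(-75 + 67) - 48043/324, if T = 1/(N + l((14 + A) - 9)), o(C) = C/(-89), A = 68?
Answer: -3064847933/20669256 ≈ -148.28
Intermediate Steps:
o(C) = -C/89 (o(C) = C*(-1/89) = -C/89)
T = 1/31897 (T = 1/(31824 + ((14 + 68) - 9)) = 1/(31824 + (82 - 9)) = 1/(31824 + 73) = 1/31897 ≈ 3.1351e-5)
T/o(-75 + 67) - 48043/324 = 1/(31897*((-(-75 + 67)/89))) - 48043/324 = 1/(31897*((-1/89*(-8)))) - 48043*1/324 = 1/(31897*(8/89)) - 48043/324 = (1/31897)*(89/8) - 48043/324 = 89/255176 - 48043/324 = -3064847933/20669256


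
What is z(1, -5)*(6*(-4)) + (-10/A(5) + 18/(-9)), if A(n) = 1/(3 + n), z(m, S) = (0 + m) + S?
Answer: 14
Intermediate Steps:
z(m, S) = S + m (z(m, S) = m + S = S + m)
z(1, -5)*(6*(-4)) + (-10/A(5) + 18/(-9)) = (-5 + 1)*(6*(-4)) + (-10/(1/(3 + 5)) + 18/(-9)) = -4*(-24) + (-10/(1/8) + 18*(-⅑)) = 96 + (-10/⅛ - 2) = 96 + (-10*8 - 2) = 96 + (-80 - 2) = 96 - 82 = 14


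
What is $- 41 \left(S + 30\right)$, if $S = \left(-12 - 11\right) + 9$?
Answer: $-656$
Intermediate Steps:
$S = -14$ ($S = -23 + 9 = -14$)
$- 41 \left(S + 30\right) = - 41 \left(-14 + 30\right) = \left(-41\right) 16 = -656$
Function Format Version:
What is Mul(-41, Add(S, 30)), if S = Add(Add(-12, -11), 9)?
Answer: -656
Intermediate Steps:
S = -14 (S = Add(-23, 9) = -14)
Mul(-41, Add(S, 30)) = Mul(-41, Add(-14, 30)) = Mul(-41, 16) = -656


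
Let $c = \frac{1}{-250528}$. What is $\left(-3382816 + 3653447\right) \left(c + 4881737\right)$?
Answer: $\frac{330984908376752185}{250528} \approx 1.3211 \cdot 10^{12}$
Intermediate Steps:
$c = - \frac{1}{250528} \approx -3.9916 \cdot 10^{-6}$
$\left(-3382816 + 3653447\right) \left(c + 4881737\right) = \left(-3382816 + 3653447\right) \left(- \frac{1}{250528} + 4881737\right) = 270631 \cdot \frac{1223011807135}{250528} = \frac{330984908376752185}{250528}$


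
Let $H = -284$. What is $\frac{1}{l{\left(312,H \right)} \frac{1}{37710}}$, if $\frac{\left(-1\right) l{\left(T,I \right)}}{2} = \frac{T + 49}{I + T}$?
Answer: $- \frac{527940}{361} \approx -1462.4$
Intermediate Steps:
$l{\left(T,I \right)} = - \frac{2 \left(49 + T\right)}{I + T}$ ($l{\left(T,I \right)} = - 2 \frac{T + 49}{I + T} = - 2 \frac{49 + T}{I + T} = - \frac{2 \left(49 + T\right)}{I + T}$)
$\frac{1}{l{\left(312,H \right)} \frac{1}{37710}} = \frac{1}{\frac{2 \left(-49 - 312\right)}{-284 + 312} \cdot \frac{1}{37710}} = \frac{1}{\frac{2 \left(-49 - 312\right)}{28} \cdot \frac{1}{37710}} = \frac{1}{2 \cdot \frac{1}{28} \left(-361\right) \frac{1}{37710}} = \frac{1}{\left(- \frac{361}{14}\right) \frac{1}{37710}} = \frac{1}{- \frac{361}{527940}} = - \frac{527940}{361}$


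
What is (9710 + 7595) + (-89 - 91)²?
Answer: 49705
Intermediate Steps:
(9710 + 7595) + (-89 - 91)² = 17305 + (-180)² = 17305 + 32400 = 49705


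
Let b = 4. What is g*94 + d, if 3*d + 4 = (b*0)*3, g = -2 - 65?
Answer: -18898/3 ≈ -6299.3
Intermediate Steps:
g = -67
d = -4/3 (d = -4/3 + ((4*0)*3)/3 = -4/3 + (0*3)/3 = -4/3 + (1/3)*0 = -4/3 + 0 = -4/3 ≈ -1.3333)
g*94 + d = -67*94 - 4/3 = -6298 - 4/3 = -18898/3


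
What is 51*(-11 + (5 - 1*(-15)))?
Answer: 459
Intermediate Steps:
51*(-11 + (5 - 1*(-15))) = 51*(-11 + (5 + 15)) = 51*(-11 + 20) = 51*9 = 459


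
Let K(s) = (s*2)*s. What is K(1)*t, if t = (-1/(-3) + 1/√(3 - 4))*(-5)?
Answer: -10/3 + 10*I ≈ -3.3333 + 10.0*I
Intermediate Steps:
K(s) = 2*s² (K(s) = (2*s)*s = 2*s²)
t = -5/3 + 5*I (t = (-1*(-⅓) + 1/√(-1))*(-5) = (⅓ + 1/I)*(-5) = (⅓ + 1*(-I))*(-5) = (⅓ - I)*(-5) = -5/3 + 5*I ≈ -1.6667 + 5.0*I)
K(1)*t = (2*1²)*(-5/3 + 5*I) = (2*1)*(-5/3 + 5*I) = 2*(-5/3 + 5*I) = -10/3 + 10*I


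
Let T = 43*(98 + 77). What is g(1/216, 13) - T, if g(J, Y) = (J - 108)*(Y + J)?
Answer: -416611943/46656 ≈ -8929.4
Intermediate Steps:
g(J, Y) = (-108 + J)*(J + Y)
T = 7525 (T = 43*175 = 7525)
g(1/216, 13) - T = ((1/216)² - 108/216 - 108*13 + 13/216) - 1*7525 = ((1/216)² - 108*1/216 - 1404 + (1/216)*13) - 7525 = (1/46656 - ½ - 1404 + 13/216) - 7525 = -65525543/46656 - 7525 = -416611943/46656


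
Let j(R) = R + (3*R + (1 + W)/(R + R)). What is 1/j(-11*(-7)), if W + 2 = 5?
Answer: 77/23718 ≈ 0.0032465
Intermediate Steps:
W = 3 (W = -2 + 5 = 3)
j(R) = 2/R + 4*R (j(R) = R + (3*R + (1 + 3)/(R + R)) = R + (3*R + 4/((2*R))) = R + (3*R + 4*(1/(2*R))) = R + (3*R + 2/R) = R + (2/R + 3*R) = 2/R + 4*R)
1/j(-11*(-7)) = 1/(2/((-11*(-7))) + 4*(-11*(-7))) = 1/(2/77 + 4*77) = 1/(2*(1/77) + 308) = 1/(2/77 + 308) = 1/(23718/77) = 77/23718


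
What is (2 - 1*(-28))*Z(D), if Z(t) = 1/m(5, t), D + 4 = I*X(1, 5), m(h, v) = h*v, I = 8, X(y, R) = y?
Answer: 3/2 ≈ 1.5000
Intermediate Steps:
D = 4 (D = -4 + 8*1 = -4 + 8 = 4)
Z(t) = 1/(5*t)
(2 - 1*(-28))*Z(D) = (2 - 1*(-28))*((1/5)/4) = (2 + 28)*((1/5)*(1/4)) = 30*(1/20) = 3/2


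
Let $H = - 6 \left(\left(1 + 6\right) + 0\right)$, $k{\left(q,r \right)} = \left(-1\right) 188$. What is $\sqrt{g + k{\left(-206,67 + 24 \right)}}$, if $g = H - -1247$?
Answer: $3 \sqrt{113} \approx 31.89$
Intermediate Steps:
$k{\left(q,r \right)} = -188$
$H = -42$ ($H = - 6 \left(7 + 0\right) = \left(-6\right) 7 = -42$)
$g = 1205$ ($g = -42 - -1247 = -42 + 1247 = 1205$)
$\sqrt{g + k{\left(-206,67 + 24 \right)}} = \sqrt{1205 - 188} = \sqrt{1017} = 3 \sqrt{113}$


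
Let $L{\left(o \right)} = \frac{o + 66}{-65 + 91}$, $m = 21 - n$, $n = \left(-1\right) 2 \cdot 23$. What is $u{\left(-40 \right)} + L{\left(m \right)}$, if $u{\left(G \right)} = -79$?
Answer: $- \frac{1921}{26} \approx -73.885$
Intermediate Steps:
$n = -46$ ($n = \left(-2\right) 23 = -46$)
$m = 67$ ($m = 21 - -46 = 21 + 46 = 67$)
$L{\left(o \right)} = \frac{33}{13} + \frac{o}{26}$ ($L{\left(o \right)} = \frac{66 + o}{26} = \left(66 + o\right) \frac{1}{26} = \frac{33}{13} + \frac{o}{26}$)
$u{\left(-40 \right)} + L{\left(m \right)} = -79 + \left(\frac{33}{13} + \frac{1}{26} \cdot 67\right) = -79 + \left(\frac{33}{13} + \frac{67}{26}\right) = -79 + \frac{133}{26} = - \frac{1921}{26}$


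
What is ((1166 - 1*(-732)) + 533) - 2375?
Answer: 56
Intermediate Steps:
((1166 - 1*(-732)) + 533) - 2375 = ((1166 + 732) + 533) - 2375 = (1898 + 533) - 2375 = 2431 - 2375 = 56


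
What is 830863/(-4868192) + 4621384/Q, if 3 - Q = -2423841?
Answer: 5120975580089/2949934492512 ≈ 1.7360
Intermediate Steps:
Q = 2423844 (Q = 3 - 1*(-2423841) = 3 + 2423841 = 2423844)
830863/(-4868192) + 4621384/Q = 830863/(-4868192) + 4621384/2423844 = 830863*(-1/4868192) + 4621384*(1/2423844) = -830863/4868192 + 1155346/605961 = 5120975580089/2949934492512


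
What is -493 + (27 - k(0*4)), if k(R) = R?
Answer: -466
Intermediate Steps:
-493 + (27 - k(0*4)) = -493 + (27 - 0*4) = -493 + (27 - 1*0) = -493 + (27 + 0) = -493 + 27 = -466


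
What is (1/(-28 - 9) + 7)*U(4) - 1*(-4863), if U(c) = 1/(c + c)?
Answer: 719853/148 ≈ 4863.9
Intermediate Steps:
U(c) = 1/(2*c)
(1/(-28 - 9) + 7)*U(4) - 1*(-4863) = (1/(-28 - 9) + 7)*((1/2)/4) - 1*(-4863) = (1/(-37) + 7)*((1/2)*(1/4)) + 4863 = (-1/37 + 7)*(1/8) + 4863 = (258/37)*(1/8) + 4863 = 129/148 + 4863 = 719853/148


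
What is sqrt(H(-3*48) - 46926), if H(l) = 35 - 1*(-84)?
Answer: I*sqrt(46807) ≈ 216.35*I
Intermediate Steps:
H(l) = 119 (H(l) = 35 + 84 = 119)
sqrt(H(-3*48) - 46926) = sqrt(119 - 46926) = sqrt(-46807) = I*sqrt(46807)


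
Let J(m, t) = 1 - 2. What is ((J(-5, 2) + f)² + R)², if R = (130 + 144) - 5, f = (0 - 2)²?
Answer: 77284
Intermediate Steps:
f = 4 (f = (-2)² = 4)
R = 269 (R = 274 - 5 = 269)
J(m, t) = -1
((J(-5, 2) + f)² + R)² = ((-1 + 4)² + 269)² = (3² + 269)² = (9 + 269)² = 278² = 77284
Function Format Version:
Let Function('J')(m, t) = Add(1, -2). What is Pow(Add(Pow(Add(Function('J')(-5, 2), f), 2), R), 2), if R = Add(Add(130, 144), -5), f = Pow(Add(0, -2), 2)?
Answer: 77284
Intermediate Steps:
f = 4 (f = Pow(-2, 2) = 4)
R = 269 (R = Add(274, -5) = 269)
Function('J')(m, t) = -1
Pow(Add(Pow(Add(Function('J')(-5, 2), f), 2), R), 2) = Pow(Add(Pow(Add(-1, 4), 2), 269), 2) = Pow(Add(Pow(3, 2), 269), 2) = Pow(Add(9, 269), 2) = Pow(278, 2) = 77284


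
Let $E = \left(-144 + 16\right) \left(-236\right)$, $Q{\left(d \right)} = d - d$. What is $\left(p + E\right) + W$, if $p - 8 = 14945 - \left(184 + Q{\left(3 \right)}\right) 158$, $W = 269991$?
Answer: $286080$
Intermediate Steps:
$Q{\left(d \right)} = 0$
$p = -14119$ ($p = 8 + \left(14945 - \left(184 + 0\right) 158\right) = 8 + \left(14945 - 184 \cdot 158\right) = 8 + \left(14945 - 29072\right) = 8 - 14127 = -14119$)
$E = 30208$ ($E = \left(-128\right) \left(-236\right) = 30208$)
$\left(p + E\right) + W = \left(-14119 + 30208\right) + 269991 = 16089 + 269991 = 286080$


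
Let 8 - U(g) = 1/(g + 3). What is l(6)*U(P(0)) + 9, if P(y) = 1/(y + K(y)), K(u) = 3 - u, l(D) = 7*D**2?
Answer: 9747/5 ≈ 1949.4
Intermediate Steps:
P(y) = 1/3 (P(y) = 1/(y + (3 - y)) = 1/3)
U(g) = 8 - 1/(3 + g) (U(g) = 8 - 1/(g + 3) = 8 - 1/(3 + g))
l(6)*U(P(0)) + 9 = (7*6**2)*((23 + 8*(1/3))/(3 + 1/3)) + 9 = (7*36)*((23 + 8/3)/(10/3)) + 9 = 252*((3/10)*(77/3)) + 9 = 252*(77/10) + 9 = 9702/5 + 9 = 9747/5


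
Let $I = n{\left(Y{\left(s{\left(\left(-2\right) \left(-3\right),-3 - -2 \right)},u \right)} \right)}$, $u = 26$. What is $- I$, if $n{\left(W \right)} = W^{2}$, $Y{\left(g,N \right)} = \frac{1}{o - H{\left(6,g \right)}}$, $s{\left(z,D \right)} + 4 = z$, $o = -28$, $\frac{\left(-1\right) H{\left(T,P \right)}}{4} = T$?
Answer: $- \frac{1}{16} \approx -0.0625$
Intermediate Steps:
$H{\left(T,P \right)} = - 4 T$
$s{\left(z,D \right)} = -4 + z$
$Y{\left(g,N \right)} = - \frac{1}{4}$ ($Y{\left(g,N \right)} = \frac{1}{-28 - \left(-4\right) 6} = \frac{1}{-28 - -24} = \frac{1}{-28 + 24} = \frac{1}{-4} = - \frac{1}{4}$)
$I = \frac{1}{16}$ ($I = \left(- \frac{1}{4}\right)^{2} = \frac{1}{16} \approx 0.0625$)
$- I = \left(-1\right) \frac{1}{16} = - \frac{1}{16}$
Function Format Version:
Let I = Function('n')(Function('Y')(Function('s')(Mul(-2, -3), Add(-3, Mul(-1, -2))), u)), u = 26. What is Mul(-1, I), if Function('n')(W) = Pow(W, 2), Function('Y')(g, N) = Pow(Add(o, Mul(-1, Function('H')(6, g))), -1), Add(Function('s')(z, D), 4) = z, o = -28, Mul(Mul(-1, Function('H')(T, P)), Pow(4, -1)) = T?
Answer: Rational(-1, 16) ≈ -0.062500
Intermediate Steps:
Function('H')(T, P) = Mul(-4, T)
Function('s')(z, D) = Add(-4, z)
Function('Y')(g, N) = Rational(-1, 4) (Function('Y')(g, N) = Pow(Add(-28, Mul(-1, Mul(-4, 6))), -1) = Pow(Add(-28, Mul(-1, -24)), -1) = Pow(Add(-28, 24), -1) = Pow(-4, -1) = Rational(-1, 4))
I = Rational(1, 16) (I = Pow(Rational(-1, 4), 2) = Rational(1, 16) ≈ 0.062500)
Mul(-1, I) = Mul(-1, Rational(1, 16)) = Rational(-1, 16)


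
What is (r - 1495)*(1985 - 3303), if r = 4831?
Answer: -4396848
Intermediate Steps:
(r - 1495)*(1985 - 3303) = (4831 - 1495)*(1985 - 3303) = 3336*(-1318) = -4396848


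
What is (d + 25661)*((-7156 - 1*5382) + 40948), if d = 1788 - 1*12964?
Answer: 411518850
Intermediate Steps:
d = -11176 (d = 1788 - 12964 = -11176)
(d + 25661)*((-7156 - 1*5382) + 40948) = (-11176 + 25661)*((-7156 - 1*5382) + 40948) = 14485*((-7156 - 5382) + 40948) = 14485*(-12538 + 40948) = 14485*28410 = 411518850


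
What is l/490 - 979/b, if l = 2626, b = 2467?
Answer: 2999316/604415 ≈ 4.9623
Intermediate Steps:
l/490 - 979/b = 2626/490 - 979/2467 = 2626*(1/490) - 979*1/2467 = 1313/245 - 979/2467 = 2999316/604415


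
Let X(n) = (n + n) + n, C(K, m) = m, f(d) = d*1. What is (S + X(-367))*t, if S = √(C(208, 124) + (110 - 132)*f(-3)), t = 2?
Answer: -2202 + 2*√190 ≈ -2174.4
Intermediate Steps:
f(d) = d
S = √190 (S = √(124 + (110 - 132)*(-3)) = √(124 - 22*(-3)) = √(124 + 66) = √190 ≈ 13.784)
X(n) = 3*n (X(n) = 2*n + n = 3*n)
(S + X(-367))*t = (√190 + 3*(-367))*2 = (√190 - 1101)*2 = (-1101 + √190)*2 = -2202 + 2*√190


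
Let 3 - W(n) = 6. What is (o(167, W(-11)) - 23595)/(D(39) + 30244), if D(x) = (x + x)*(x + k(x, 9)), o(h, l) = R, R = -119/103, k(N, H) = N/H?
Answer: -607601/865818 ≈ -0.70177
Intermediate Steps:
W(n) = -3 (W(n) = 3 - 1*6 = 3 - 6 = -3)
R = -119/103 (R = -119*1/103 = -119/103 ≈ -1.1553)
o(h, l) = -119/103
D(x) = 20*x²/9 (D(x) = (x + x)*(x + x/9) = (2*x)*(x + x*(⅑)) = (2*x)*(x + x/9) = (2*x)*(10*x/9) = 20*x²/9)
(o(167, W(-11)) - 23595)/(D(39) + 30244) = (-119/103 - 23595)/((20/9)*39² + 30244) = -2430404/(103*((20/9)*1521 + 30244)) = -2430404/(103*(3380 + 30244)) = -2430404/103/33624 = -2430404/103*1/33624 = -607601/865818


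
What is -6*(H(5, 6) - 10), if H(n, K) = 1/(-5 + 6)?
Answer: 54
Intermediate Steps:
H(n, K) = 1 (H(n, K) = 1/1 = 1)
-6*(H(5, 6) - 10) = -6*(1 - 10) = -6*(-9) = 54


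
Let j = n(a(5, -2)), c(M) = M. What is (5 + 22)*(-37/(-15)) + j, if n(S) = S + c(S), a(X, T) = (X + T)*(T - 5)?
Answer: 123/5 ≈ 24.600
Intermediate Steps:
a(X, T) = (-5 + T)*(T + X) (a(X, T) = (T + X)*(-5 + T) = (-5 + T)*(T + X))
n(S) = 2*S (n(S) = S + S = 2*S)
j = -42 (j = 2*((-2)² - 5*(-2) - 5*5 - 2*5) = 2*(4 + 10 - 25 - 10) = 2*(-21) = -42)
(5 + 22)*(-37/(-15)) + j = (5 + 22)*(-37/(-15)) - 42 = 27*(-37*(-1/15)) - 42 = 27*(37/15) - 42 = 333/5 - 42 = 123/5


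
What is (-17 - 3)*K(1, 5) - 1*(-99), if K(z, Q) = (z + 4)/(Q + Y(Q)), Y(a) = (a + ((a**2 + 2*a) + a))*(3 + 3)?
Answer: 1085/11 ≈ 98.636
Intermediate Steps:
Y(a) = 6*a**2 + 24*a (Y(a) = (a + (a**2 + 3*a))*6 = (a**2 + 4*a)*6 = 6*a**2 + 24*a)
K(z, Q) = (4 + z)/(Q + 6*Q*(4 + Q)) (K(z, Q) = (z + 4)/(Q + 6*Q*(4 + Q)) = (4 + z)/(Q + 6*Q*(4 + Q)))
(-17 - 3)*K(1, 5) - 1*(-99) = (-17 - 3)*((4 + 1)/(5*(25 + 6*5))) - 1*(-99) = -4*5/(25 + 30) + 99 = -4*5/55 + 99 = -20*1/55 + 99 = -4/11 + 99 = 1085/11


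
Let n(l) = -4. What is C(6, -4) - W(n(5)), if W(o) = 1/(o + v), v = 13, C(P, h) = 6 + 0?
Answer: 53/9 ≈ 5.8889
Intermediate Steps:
C(P, h) = 6
W(o) = 1/(13 + o) (W(o) = 1/(o + 13) = 1/(13 + o))
C(6, -4) - W(n(5)) = 6 - 1/(13 - 4) = 6 - 1/9 = 6 - 1*⅑ = 6 - ⅑ = 53/9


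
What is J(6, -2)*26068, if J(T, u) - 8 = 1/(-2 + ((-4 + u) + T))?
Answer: 195510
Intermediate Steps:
J(T, u) = 8 + 1/(-6 + T + u) (J(T, u) = 8 + 1/(-2 + ((-4 + u) + T)) = 8 + 1/(-2 + (-4 + T + u)) = 8 + 1/(-6 + T + u))
J(6, -2)*26068 = ((-47 + 8*6 + 8*(-2))/(-6 + 6 - 2))*26068 = ((-47 + 48 - 16)/(-2))*26068 = -½*(-15)*26068 = (15/2)*26068 = 195510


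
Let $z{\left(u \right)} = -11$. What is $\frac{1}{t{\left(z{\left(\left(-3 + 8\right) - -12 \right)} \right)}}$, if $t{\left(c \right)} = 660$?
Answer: $\frac{1}{660} \approx 0.0015152$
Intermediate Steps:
$\frac{1}{t{\left(z{\left(\left(-3 + 8\right) - -12 \right)} \right)}} = \frac{1}{660}$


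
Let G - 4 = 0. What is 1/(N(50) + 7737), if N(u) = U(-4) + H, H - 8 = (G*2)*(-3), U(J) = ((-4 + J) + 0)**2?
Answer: 1/7785 ≈ 0.00012845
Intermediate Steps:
G = 4 (G = 4 + 0 = 4)
U(J) = (-4 + J)**2
H = -16 (H = 8 + (4*2)*(-3) = 8 + 8*(-3) = 8 - 24 = -16)
N(u) = 48 (N(u) = (-4 - 4)**2 - 16 = (-8)**2 - 16 = 64 - 16 = 48)
1/(N(50) + 7737) = 1/(48 + 7737) = 1/7785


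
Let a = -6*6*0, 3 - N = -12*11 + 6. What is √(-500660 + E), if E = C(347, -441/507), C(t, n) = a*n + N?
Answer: I*√500531 ≈ 707.48*I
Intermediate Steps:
N = 129 (N = 3 - (-12*11 + 6) = 3 - (-132 + 6) = 3 - 1*(-126) = 3 + 126 = 129)
a = 0 (a = -36*0 = 0)
C(t, n) = 129 (C(t, n) = 0*n + 129 = 0 + 129 = 129)
E = 129
√(-500660 + E) = √(-500660 + 129) = √(-500531) = I*√500531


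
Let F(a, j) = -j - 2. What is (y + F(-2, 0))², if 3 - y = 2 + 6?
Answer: 49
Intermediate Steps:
F(a, j) = -2 - j
y = -5 (y = 3 - (2 + 6) = 3 - 1*8 = 3 - 8 = -5)
(y + F(-2, 0))² = (-5 + (-2 - 1*0))² = (-5 + (-2 + 0))² = (-5 - 2)² = (-7)² = 49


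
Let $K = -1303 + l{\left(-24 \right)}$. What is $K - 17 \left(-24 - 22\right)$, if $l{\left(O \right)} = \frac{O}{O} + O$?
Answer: $-544$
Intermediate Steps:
$l{\left(O \right)} = 1 + O$
$K = -1326$ ($K = -1303 + \left(1 - 24\right) = -1303 - 23 = -1326$)
$K - 17 \left(-24 - 22\right) = -1326 - 17 \left(-24 - 22\right) = -1326 - 17 \left(-46\right) = -1326 - -782 = -1326 + 782 = -544$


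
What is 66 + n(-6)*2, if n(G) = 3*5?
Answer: 96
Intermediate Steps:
n(G) = 15
66 + n(-6)*2 = 66 + 15*2 = 66 + 30 = 96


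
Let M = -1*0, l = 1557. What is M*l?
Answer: 0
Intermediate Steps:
M = 0
M*l = 0*1557 = 0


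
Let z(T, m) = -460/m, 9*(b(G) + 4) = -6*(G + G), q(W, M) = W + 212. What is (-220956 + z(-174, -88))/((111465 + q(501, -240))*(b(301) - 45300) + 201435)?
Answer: 14582751/338377475546 ≈ 4.3096e-5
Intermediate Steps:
q(W, M) = 212 + W
b(G) = -4 - 4*G/3 (b(G) = -4 + (-6*(G + G))/9 = -4 + (-12*G)/9 = -4 - 4*G/3)
(-220956 + z(-174, -88))/((111465 + q(501, -240))*(b(301) - 45300) + 201435) = (-220956 - 460/(-88))/((111465 + (212 + 501))*((-4 - 4/3*301) - 45300) + 201435) = (-220956 - 460*(-1/88))/((111465 + 713)*((-4 - 1204/3) - 45300) + 201435) = (-220956 + 115/22)/(112178*(-1216/3 - 45300) + 201435) = -4860917/(22*(112178*(-137116/3) + 201435)) = -4860917/(22*(-15381398648/3 + 201435)) = -4860917/(22*(-15380794343/3)) = -4860917/22*(-3/15380794343) = 14582751/338377475546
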